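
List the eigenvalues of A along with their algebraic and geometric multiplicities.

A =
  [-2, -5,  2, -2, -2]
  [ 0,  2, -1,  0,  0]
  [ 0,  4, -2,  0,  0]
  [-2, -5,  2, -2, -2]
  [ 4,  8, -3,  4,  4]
λ = 0: alg = 5, geom = 3

Step 1 — factor the characteristic polynomial to read off the algebraic multiplicities:
  χ_A(x) = x^5

Step 2 — compute geometric multiplicities via the rank-nullity identity g(λ) = n − rank(A − λI):
  rank(A − (0)·I) = 2, so dim ker(A − (0)·I) = n − 2 = 3

Summary:
  λ = 0: algebraic multiplicity = 5, geometric multiplicity = 3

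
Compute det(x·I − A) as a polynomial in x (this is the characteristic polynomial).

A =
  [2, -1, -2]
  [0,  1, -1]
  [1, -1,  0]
x^3 - 3*x^2 + 3*x - 1

Expanding det(x·I − A) (e.g. by cofactor expansion or by noting that A is similar to its Jordan form J, which has the same characteristic polynomial as A) gives
  χ_A(x) = x^3 - 3*x^2 + 3*x - 1
which factors as (x - 1)^3. The eigenvalues (with algebraic multiplicities) are λ = 1 with multiplicity 3.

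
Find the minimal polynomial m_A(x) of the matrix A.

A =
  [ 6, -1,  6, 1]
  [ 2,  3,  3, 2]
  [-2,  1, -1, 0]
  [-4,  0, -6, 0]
x^3 - 6*x^2 + 12*x - 8

The characteristic polynomial is χ_A(x) = (x - 2)^4, so the eigenvalues are known. The minimal polynomial is
  m_A(x) = Π_λ (x − λ)^{k_λ}
where k_λ is the size of the *largest* Jordan block for λ (equivalently, the smallest k with (A − λI)^k v = 0 for every generalised eigenvector v of λ).

  λ = 2: largest Jordan block has size 3, contributing (x − 2)^3

So m_A(x) = (x - 2)^3 = x^3 - 6*x^2 + 12*x - 8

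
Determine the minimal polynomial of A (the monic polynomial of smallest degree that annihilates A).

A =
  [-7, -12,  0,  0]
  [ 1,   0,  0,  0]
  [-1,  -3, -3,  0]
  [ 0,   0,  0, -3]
x^2 + 7*x + 12

The characteristic polynomial is χ_A(x) = (x + 3)^3*(x + 4), so the eigenvalues are known. The minimal polynomial is
  m_A(x) = Π_λ (x − λ)^{k_λ}
where k_λ is the size of the *largest* Jordan block for λ (equivalently, the smallest k with (A − λI)^k v = 0 for every generalised eigenvector v of λ).

  λ = -4: largest Jordan block has size 1, contributing (x + 4)
  λ = -3: largest Jordan block has size 1, contributing (x + 3)

So m_A(x) = (x + 3)*(x + 4) = x^2 + 7*x + 12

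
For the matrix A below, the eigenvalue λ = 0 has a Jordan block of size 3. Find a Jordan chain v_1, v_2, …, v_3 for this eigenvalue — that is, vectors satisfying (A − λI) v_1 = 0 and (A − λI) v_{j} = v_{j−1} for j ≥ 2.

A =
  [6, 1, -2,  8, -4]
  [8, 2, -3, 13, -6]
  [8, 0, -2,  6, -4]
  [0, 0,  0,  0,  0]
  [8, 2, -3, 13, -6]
A Jordan chain for λ = 0 of length 3:
v_1 = (-4, -8, 0, 0, -8)ᵀ
v_2 = (6, 8, 8, 0, 8)ᵀ
v_3 = (1, 0, 0, 0, 0)ᵀ

Let N = A − (0)·I. We want v_3 with N^3 v_3 = 0 but N^2 v_3 ≠ 0; then v_{j-1} := N · v_j for j = 3, …, 2.

Pick v_3 = (1, 0, 0, 0, 0)ᵀ.
Then v_2 = N · v_3 = (6, 8, 8, 0, 8)ᵀ.
Then v_1 = N · v_2 = (-4, -8, 0, 0, -8)ᵀ.

Sanity check: (A − (0)·I) v_1 = (0, 0, 0, 0, 0)ᵀ = 0. ✓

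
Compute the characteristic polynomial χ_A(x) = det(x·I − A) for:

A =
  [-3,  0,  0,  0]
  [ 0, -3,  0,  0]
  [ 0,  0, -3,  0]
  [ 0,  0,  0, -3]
x^4 + 12*x^3 + 54*x^2 + 108*x + 81

Expanding det(x·I − A) (e.g. by cofactor expansion or by noting that A is similar to its Jordan form J, which has the same characteristic polynomial as A) gives
  χ_A(x) = x^4 + 12*x^3 + 54*x^2 + 108*x + 81
which factors as (x + 3)^4. The eigenvalues (with algebraic multiplicities) are λ = -3 with multiplicity 4.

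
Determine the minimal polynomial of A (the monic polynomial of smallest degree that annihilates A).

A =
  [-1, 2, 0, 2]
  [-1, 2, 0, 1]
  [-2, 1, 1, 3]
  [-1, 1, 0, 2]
x^2 - 2*x + 1

The characteristic polynomial is χ_A(x) = (x - 1)^4, so the eigenvalues are known. The minimal polynomial is
  m_A(x) = Π_λ (x − λ)^{k_λ}
where k_λ is the size of the *largest* Jordan block for λ (equivalently, the smallest k with (A − λI)^k v = 0 for every generalised eigenvector v of λ).

  λ = 1: largest Jordan block has size 2, contributing (x − 1)^2

So m_A(x) = (x - 1)^2 = x^2 - 2*x + 1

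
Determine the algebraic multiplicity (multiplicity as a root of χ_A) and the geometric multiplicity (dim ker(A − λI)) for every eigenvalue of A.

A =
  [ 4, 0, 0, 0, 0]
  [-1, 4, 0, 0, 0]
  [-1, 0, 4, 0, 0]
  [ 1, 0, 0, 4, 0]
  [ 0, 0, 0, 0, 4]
λ = 4: alg = 5, geom = 4

Step 1 — factor the characteristic polynomial to read off the algebraic multiplicities:
  χ_A(x) = (x - 4)^5

Step 2 — compute geometric multiplicities via the rank-nullity identity g(λ) = n − rank(A − λI):
  rank(A − (4)·I) = 1, so dim ker(A − (4)·I) = n − 1 = 4

Summary:
  λ = 4: algebraic multiplicity = 5, geometric multiplicity = 4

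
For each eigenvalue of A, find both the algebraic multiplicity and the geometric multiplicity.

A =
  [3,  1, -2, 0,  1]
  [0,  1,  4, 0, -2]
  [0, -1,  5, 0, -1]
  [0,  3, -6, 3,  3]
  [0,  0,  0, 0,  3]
λ = 3: alg = 5, geom = 4

Step 1 — factor the characteristic polynomial to read off the algebraic multiplicities:
  χ_A(x) = (x - 3)^5

Step 2 — compute geometric multiplicities via the rank-nullity identity g(λ) = n − rank(A − λI):
  rank(A − (3)·I) = 1, so dim ker(A − (3)·I) = n − 1 = 4

Summary:
  λ = 3: algebraic multiplicity = 5, geometric multiplicity = 4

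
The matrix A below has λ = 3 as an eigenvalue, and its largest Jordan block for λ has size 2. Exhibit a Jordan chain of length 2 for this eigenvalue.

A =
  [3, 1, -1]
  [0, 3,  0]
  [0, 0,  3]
A Jordan chain for λ = 3 of length 2:
v_1 = (1, 0, 0)ᵀ
v_2 = (0, 1, 0)ᵀ

Let N = A − (3)·I. We want v_2 with N^2 v_2 = 0 but N^1 v_2 ≠ 0; then v_{j-1} := N · v_j for j = 2, …, 2.

Pick v_2 = (0, 1, 0)ᵀ.
Then v_1 = N · v_2 = (1, 0, 0)ᵀ.

Sanity check: (A − (3)·I) v_1 = (0, 0, 0)ᵀ = 0. ✓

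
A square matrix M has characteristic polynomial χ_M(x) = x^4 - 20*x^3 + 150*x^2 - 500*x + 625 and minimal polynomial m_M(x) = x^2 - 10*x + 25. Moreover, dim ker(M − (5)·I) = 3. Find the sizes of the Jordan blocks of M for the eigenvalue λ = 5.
Block sizes for λ = 5: [2, 1, 1]

Step 1 — from the characteristic polynomial, algebraic multiplicity of λ = 5 is 4. From dim ker(M − (5)·I) = 3, there are exactly 3 Jordan blocks for λ = 5.
Step 2 — from the minimal polynomial, the factor (x − 5)^2 tells us the largest block for λ = 5 has size 2.
Step 3 — with total size 4, 3 blocks, and largest block 2, the block sizes (in nonincreasing order) are [2, 1, 1].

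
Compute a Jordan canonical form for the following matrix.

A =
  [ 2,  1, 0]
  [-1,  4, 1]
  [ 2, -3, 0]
J_3(2)

The characteristic polynomial is
  det(x·I − A) = x^3 - 6*x^2 + 12*x - 8 = (x - 2)^3

Eigenvalues and multiplicities (the geometric multiplicity of λ is n − rank(A − λI), which equals the number of Jordan blocks for λ):
  λ = 2: algebraic multiplicity = 3, geometric multiplicity = 1

Determining the block sizes for each eigenvalue:
  λ = 2: one block (gm = 1), so the single block has size am = 3 → block sizes [3]

Assembling the blocks gives a Jordan form
J =
  [2, 1, 0]
  [0, 2, 1]
  [0, 0, 2]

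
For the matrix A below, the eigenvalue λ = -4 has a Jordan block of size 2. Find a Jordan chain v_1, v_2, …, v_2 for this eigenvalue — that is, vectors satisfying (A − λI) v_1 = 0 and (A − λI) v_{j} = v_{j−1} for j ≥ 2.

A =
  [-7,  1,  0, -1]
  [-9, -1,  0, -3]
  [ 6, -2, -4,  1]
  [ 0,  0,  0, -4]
A Jordan chain for λ = -4 of length 2:
v_1 = (-3, -9, 6, 0)ᵀ
v_2 = (1, 0, 0, 0)ᵀ

Let N = A − (-4)·I. We want v_2 with N^2 v_2 = 0 but N^1 v_2 ≠ 0; then v_{j-1} := N · v_j for j = 2, …, 2.

Pick v_2 = (1, 0, 0, 0)ᵀ.
Then v_1 = N · v_2 = (-3, -9, 6, 0)ᵀ.

Sanity check: (A − (-4)·I) v_1 = (0, 0, 0, 0)ᵀ = 0. ✓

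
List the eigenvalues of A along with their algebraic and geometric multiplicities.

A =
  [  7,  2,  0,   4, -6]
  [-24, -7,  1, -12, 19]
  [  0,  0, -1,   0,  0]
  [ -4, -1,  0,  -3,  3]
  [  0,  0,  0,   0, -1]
λ = -1: alg = 5, geom = 3

Step 1 — factor the characteristic polynomial to read off the algebraic multiplicities:
  χ_A(x) = (x + 1)^5

Step 2 — compute geometric multiplicities via the rank-nullity identity g(λ) = n − rank(A − λI):
  rank(A − (-1)·I) = 2, so dim ker(A − (-1)·I) = n − 2 = 3

Summary:
  λ = -1: algebraic multiplicity = 5, geometric multiplicity = 3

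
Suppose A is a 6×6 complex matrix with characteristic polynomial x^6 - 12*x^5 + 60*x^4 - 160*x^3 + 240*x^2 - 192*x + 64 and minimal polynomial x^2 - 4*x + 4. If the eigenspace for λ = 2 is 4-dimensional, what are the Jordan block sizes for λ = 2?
Block sizes for λ = 2: [2, 2, 1, 1]

Step 1 — from the characteristic polynomial, algebraic multiplicity of λ = 2 is 6. From dim ker(A − (2)·I) = 4, there are exactly 4 Jordan blocks for λ = 2.
Step 2 — from the minimal polynomial, the factor (x − 2)^2 tells us the largest block for λ = 2 has size 2.
Step 3 — with total size 6, 4 blocks, and largest block 2, the block sizes (in nonincreasing order) are [2, 2, 1, 1].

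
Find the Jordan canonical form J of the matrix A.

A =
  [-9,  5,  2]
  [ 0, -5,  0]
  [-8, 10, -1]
J_2(-5) ⊕ J_1(-5)

The characteristic polynomial is
  det(x·I − A) = x^3 + 15*x^2 + 75*x + 125 = (x + 5)^3

Eigenvalues and multiplicities (the geometric multiplicity of λ is n − rank(A − λI), which equals the number of Jordan blocks for λ):
  λ = -5: algebraic multiplicity = 3, geometric multiplicity = 2

Determining the block sizes for each eigenvalue:
  λ = -5: 2 blocks summing to 3 forces exactly one block of size 2 and the rest size 1 → block sizes [2, 1]

Assembling the blocks gives a Jordan form
J =
  [-5,  1,  0]
  [ 0, -5,  0]
  [ 0,  0, -5]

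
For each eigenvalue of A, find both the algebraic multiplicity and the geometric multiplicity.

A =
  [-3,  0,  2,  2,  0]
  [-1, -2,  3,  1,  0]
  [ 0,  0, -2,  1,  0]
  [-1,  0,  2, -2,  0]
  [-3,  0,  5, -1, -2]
λ = -3: alg = 1, geom = 1; λ = -2: alg = 4, geom = 2

Step 1 — factor the characteristic polynomial to read off the algebraic multiplicities:
  χ_A(x) = (x + 2)^4*(x + 3)

Step 2 — compute geometric multiplicities via the rank-nullity identity g(λ) = n − rank(A − λI):
  rank(A − (-3)·I) = 4, so dim ker(A − (-3)·I) = n − 4 = 1
  rank(A − (-2)·I) = 3, so dim ker(A − (-2)·I) = n − 3 = 2

Summary:
  λ = -3: algebraic multiplicity = 1, geometric multiplicity = 1
  λ = -2: algebraic multiplicity = 4, geometric multiplicity = 2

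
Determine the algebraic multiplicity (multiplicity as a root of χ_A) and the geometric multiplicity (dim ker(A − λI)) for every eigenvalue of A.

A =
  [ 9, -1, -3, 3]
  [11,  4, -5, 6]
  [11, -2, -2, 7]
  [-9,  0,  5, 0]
λ = -1: alg = 1, geom = 1; λ = 4: alg = 3, geom = 1

Step 1 — factor the characteristic polynomial to read off the algebraic multiplicities:
  χ_A(x) = (x - 4)^3*(x + 1)

Step 2 — compute geometric multiplicities via the rank-nullity identity g(λ) = n − rank(A − λI):
  rank(A − (-1)·I) = 3, so dim ker(A − (-1)·I) = n − 3 = 1
  rank(A − (4)·I) = 3, so dim ker(A − (4)·I) = n − 3 = 1

Summary:
  λ = -1: algebraic multiplicity = 1, geometric multiplicity = 1
  λ = 4: algebraic multiplicity = 3, geometric multiplicity = 1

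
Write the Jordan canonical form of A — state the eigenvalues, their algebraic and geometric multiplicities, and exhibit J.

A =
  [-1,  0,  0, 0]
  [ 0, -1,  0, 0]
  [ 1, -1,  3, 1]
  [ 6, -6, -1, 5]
J_1(-1) ⊕ J_1(-1) ⊕ J_2(4)

The characteristic polynomial is
  det(x·I − A) = x^4 - 6*x^3 + x^2 + 24*x + 16 = (x - 4)^2*(x + 1)^2

Eigenvalues and multiplicities (the geometric multiplicity of λ is n − rank(A − λI), which equals the number of Jordan blocks for λ):
  λ = -1: algebraic multiplicity = 2, geometric multiplicity = 2
  λ = 4: algebraic multiplicity = 2, geometric multiplicity = 1

Determining the block sizes for each eigenvalue:
  λ = -1: gm = am = 2, so every block has size 1 → block sizes [1, 1]
  λ = 4: one block (gm = 1), so the single block has size am = 2 → block sizes [2]

Assembling the blocks gives a Jordan form
J =
  [-1,  0, 0, 0]
  [ 0, -1, 0, 0]
  [ 0,  0, 4, 1]
  [ 0,  0, 0, 4]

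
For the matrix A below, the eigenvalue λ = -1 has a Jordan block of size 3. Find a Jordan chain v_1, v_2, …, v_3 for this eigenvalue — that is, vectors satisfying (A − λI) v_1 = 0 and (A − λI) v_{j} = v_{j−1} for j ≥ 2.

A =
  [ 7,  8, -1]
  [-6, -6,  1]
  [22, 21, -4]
A Jordan chain for λ = -1 of length 3:
v_1 = (-6, 4, -16)ᵀ
v_2 = (8, -6, 22)ᵀ
v_3 = (1, 0, 0)ᵀ

Let N = A − (-1)·I. We want v_3 with N^3 v_3 = 0 but N^2 v_3 ≠ 0; then v_{j-1} := N · v_j for j = 3, …, 2.

Pick v_3 = (1, 0, 0)ᵀ.
Then v_2 = N · v_3 = (8, -6, 22)ᵀ.
Then v_1 = N · v_2 = (-6, 4, -16)ᵀ.

Sanity check: (A − (-1)·I) v_1 = (0, 0, 0)ᵀ = 0. ✓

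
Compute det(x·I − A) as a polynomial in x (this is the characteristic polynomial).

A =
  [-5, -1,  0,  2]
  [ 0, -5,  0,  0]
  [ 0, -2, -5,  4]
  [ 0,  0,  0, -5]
x^4 + 20*x^3 + 150*x^2 + 500*x + 625

Expanding det(x·I − A) (e.g. by cofactor expansion or by noting that A is similar to its Jordan form J, which has the same characteristic polynomial as A) gives
  χ_A(x) = x^4 + 20*x^3 + 150*x^2 + 500*x + 625
which factors as (x + 5)^4. The eigenvalues (with algebraic multiplicities) are λ = -5 with multiplicity 4.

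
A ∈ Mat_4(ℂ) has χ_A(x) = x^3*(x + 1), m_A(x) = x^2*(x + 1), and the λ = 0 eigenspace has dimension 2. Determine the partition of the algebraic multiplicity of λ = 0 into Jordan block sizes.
Block sizes for λ = 0: [2, 1]

Step 1 — from the characteristic polynomial, algebraic multiplicity of λ = 0 is 3. From dim ker(A − (0)·I) = 2, there are exactly 2 Jordan blocks for λ = 0.
Step 2 — from the minimal polynomial, the factor (x − 0)^2 tells us the largest block for λ = 0 has size 2.
Step 3 — with total size 3, 2 blocks, and largest block 2, the block sizes (in nonincreasing order) are [2, 1].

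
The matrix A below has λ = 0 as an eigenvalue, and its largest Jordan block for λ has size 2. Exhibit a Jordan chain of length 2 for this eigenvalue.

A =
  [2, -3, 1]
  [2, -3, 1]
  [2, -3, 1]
A Jordan chain for λ = 0 of length 2:
v_1 = (2, 2, 2)ᵀ
v_2 = (1, 0, 0)ᵀ

Let N = A − (0)·I. We want v_2 with N^2 v_2 = 0 but N^1 v_2 ≠ 0; then v_{j-1} := N · v_j for j = 2, …, 2.

Pick v_2 = (1, 0, 0)ᵀ.
Then v_1 = N · v_2 = (2, 2, 2)ᵀ.

Sanity check: (A − (0)·I) v_1 = (0, 0, 0)ᵀ = 0. ✓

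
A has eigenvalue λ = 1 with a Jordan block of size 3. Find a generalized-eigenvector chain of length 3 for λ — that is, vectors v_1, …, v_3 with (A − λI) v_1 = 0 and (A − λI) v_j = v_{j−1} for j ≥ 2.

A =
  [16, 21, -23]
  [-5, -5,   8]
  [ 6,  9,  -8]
A Jordan chain for λ = 1 of length 3:
v_1 = (-18, 3, -9)ᵀ
v_2 = (15, -5, 6)ᵀ
v_3 = (1, 0, 0)ᵀ

Let N = A − (1)·I. We want v_3 with N^3 v_3 = 0 but N^2 v_3 ≠ 0; then v_{j-1} := N · v_j for j = 3, …, 2.

Pick v_3 = (1, 0, 0)ᵀ.
Then v_2 = N · v_3 = (15, -5, 6)ᵀ.
Then v_1 = N · v_2 = (-18, 3, -9)ᵀ.

Sanity check: (A − (1)·I) v_1 = (0, 0, 0)ᵀ = 0. ✓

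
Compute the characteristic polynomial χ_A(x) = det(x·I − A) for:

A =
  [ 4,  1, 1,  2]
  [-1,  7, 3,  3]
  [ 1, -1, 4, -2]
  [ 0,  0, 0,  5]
x^4 - 20*x^3 + 150*x^2 - 500*x + 625

Expanding det(x·I − A) (e.g. by cofactor expansion or by noting that A is similar to its Jordan form J, which has the same characteristic polynomial as A) gives
  χ_A(x) = x^4 - 20*x^3 + 150*x^2 - 500*x + 625
which factors as (x - 5)^4. The eigenvalues (with algebraic multiplicities) are λ = 5 with multiplicity 4.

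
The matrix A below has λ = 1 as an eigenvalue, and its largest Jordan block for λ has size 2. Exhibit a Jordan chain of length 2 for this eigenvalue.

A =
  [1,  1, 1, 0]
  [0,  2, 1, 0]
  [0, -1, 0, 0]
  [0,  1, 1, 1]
A Jordan chain for λ = 1 of length 2:
v_1 = (1, 1, -1, 1)ᵀ
v_2 = (0, 1, 0, 0)ᵀ

Let N = A − (1)·I. We want v_2 with N^2 v_2 = 0 but N^1 v_2 ≠ 0; then v_{j-1} := N · v_j for j = 2, …, 2.

Pick v_2 = (0, 1, 0, 0)ᵀ.
Then v_1 = N · v_2 = (1, 1, -1, 1)ᵀ.

Sanity check: (A − (1)·I) v_1 = (0, 0, 0, 0)ᵀ = 0. ✓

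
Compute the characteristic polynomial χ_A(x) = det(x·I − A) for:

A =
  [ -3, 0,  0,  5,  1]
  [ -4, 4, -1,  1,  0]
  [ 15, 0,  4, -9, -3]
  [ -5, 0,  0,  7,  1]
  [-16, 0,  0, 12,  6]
x^5 - 18*x^4 + 128*x^3 - 448*x^2 + 768*x - 512

Expanding det(x·I − A) (e.g. by cofactor expansion or by noting that A is similar to its Jordan form J, which has the same characteristic polynomial as A) gives
  χ_A(x) = x^5 - 18*x^4 + 128*x^3 - 448*x^2 + 768*x - 512
which factors as (x - 4)^4*(x - 2). The eigenvalues (with algebraic multiplicities) are λ = 2 with multiplicity 1, λ = 4 with multiplicity 4.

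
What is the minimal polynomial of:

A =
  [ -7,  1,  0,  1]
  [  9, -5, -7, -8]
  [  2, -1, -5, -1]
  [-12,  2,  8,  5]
x^4 + 12*x^3 + 30*x^2 - 100*x - 375

The characteristic polynomial is χ_A(x) = (x - 3)*(x + 5)^3, so the eigenvalues are known. The minimal polynomial is
  m_A(x) = Π_λ (x − λ)^{k_λ}
where k_λ is the size of the *largest* Jordan block for λ (equivalently, the smallest k with (A − λI)^k v = 0 for every generalised eigenvector v of λ).

  λ = -5: largest Jordan block has size 3, contributing (x + 5)^3
  λ = 3: largest Jordan block has size 1, contributing (x − 3)

So m_A(x) = (x - 3)*(x + 5)^3 = x^4 + 12*x^3 + 30*x^2 - 100*x - 375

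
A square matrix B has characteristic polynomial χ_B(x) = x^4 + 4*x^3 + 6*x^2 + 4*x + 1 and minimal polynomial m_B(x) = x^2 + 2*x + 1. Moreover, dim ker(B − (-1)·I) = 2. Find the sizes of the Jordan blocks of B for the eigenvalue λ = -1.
Block sizes for λ = -1: [2, 2]

Step 1 — from the characteristic polynomial, algebraic multiplicity of λ = -1 is 4. From dim ker(B − (-1)·I) = 2, there are exactly 2 Jordan blocks for λ = -1.
Step 2 — from the minimal polynomial, the factor (x + 1)^2 tells us the largest block for λ = -1 has size 2.
Step 3 — with total size 4, 2 blocks, and largest block 2, the block sizes (in nonincreasing order) are [2, 2].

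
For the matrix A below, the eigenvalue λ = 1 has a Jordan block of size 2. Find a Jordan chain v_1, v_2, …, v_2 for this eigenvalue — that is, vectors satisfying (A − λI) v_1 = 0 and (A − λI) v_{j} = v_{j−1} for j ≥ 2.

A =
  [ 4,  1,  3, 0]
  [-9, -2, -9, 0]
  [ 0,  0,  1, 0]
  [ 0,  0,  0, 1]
A Jordan chain for λ = 1 of length 2:
v_1 = (3, -9, 0, 0)ᵀ
v_2 = (1, 0, 0, 0)ᵀ

Let N = A − (1)·I. We want v_2 with N^2 v_2 = 0 but N^1 v_2 ≠ 0; then v_{j-1} := N · v_j for j = 2, …, 2.

Pick v_2 = (1, 0, 0, 0)ᵀ.
Then v_1 = N · v_2 = (3, -9, 0, 0)ᵀ.

Sanity check: (A − (1)·I) v_1 = (0, 0, 0, 0)ᵀ = 0. ✓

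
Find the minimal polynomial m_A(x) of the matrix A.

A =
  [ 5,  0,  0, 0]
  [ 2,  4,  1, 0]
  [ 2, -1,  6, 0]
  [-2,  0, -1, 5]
x^3 - 15*x^2 + 75*x - 125

The characteristic polynomial is χ_A(x) = (x - 5)^4, so the eigenvalues are known. The minimal polynomial is
  m_A(x) = Π_λ (x − λ)^{k_λ}
where k_λ is the size of the *largest* Jordan block for λ (equivalently, the smallest k with (A − λI)^k v = 0 for every generalised eigenvector v of λ).

  λ = 5: largest Jordan block has size 3, contributing (x − 5)^3

So m_A(x) = (x - 5)^3 = x^3 - 15*x^2 + 75*x - 125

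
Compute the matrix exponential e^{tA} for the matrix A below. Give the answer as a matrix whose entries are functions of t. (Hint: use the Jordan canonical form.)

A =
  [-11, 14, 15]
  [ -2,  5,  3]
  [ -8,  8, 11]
e^{tA} =
  [-2*t*exp(3*t) - 2*exp(3*t) + 3*exp(-t), 2*t*exp(3*t) + 3*exp(3*t) - 3*exp(-t), 3*t*exp(3*t) + 3*exp(3*t) - 3*exp(-t)]
  [-2*t*exp(3*t), 2*t*exp(3*t) + exp(3*t), 3*t*exp(3*t)]
  [-2*exp(3*t) + 2*exp(-t), 2*exp(3*t) - 2*exp(-t), 3*exp(3*t) - 2*exp(-t)]

Strategy: write A = P · J · P⁻¹ where J is a Jordan canonical form, so e^{tA} = P · e^{tJ} · P⁻¹, and e^{tJ} can be computed block-by-block.

A has Jordan form
J =
  [-1, 0, 0]
  [ 0, 3, 1]
  [ 0, 0, 3]
(up to reordering of blocks).

Per-block formulas:
  For a 1×1 block at λ = -1: exp(t · [-1]) = [e^(-1t)].
  For a 2×2 Jordan block J_2(3): exp(t · J_2(3)) = e^(3t)·(I + t·N), where N is the 2×2 nilpotent shift.

After assembling e^{tJ} and conjugating by P, we get:

e^{tA} =
  [-2*t*exp(3*t) - 2*exp(3*t) + 3*exp(-t), 2*t*exp(3*t) + 3*exp(3*t) - 3*exp(-t), 3*t*exp(3*t) + 3*exp(3*t) - 3*exp(-t)]
  [-2*t*exp(3*t), 2*t*exp(3*t) + exp(3*t), 3*t*exp(3*t)]
  [-2*exp(3*t) + 2*exp(-t), 2*exp(3*t) - 2*exp(-t), 3*exp(3*t) - 2*exp(-t)]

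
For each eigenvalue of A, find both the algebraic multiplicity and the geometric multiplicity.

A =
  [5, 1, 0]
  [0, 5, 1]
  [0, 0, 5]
λ = 5: alg = 3, geom = 1

Step 1 — factor the characteristic polynomial to read off the algebraic multiplicities:
  χ_A(x) = (x - 5)^3

Step 2 — compute geometric multiplicities via the rank-nullity identity g(λ) = n − rank(A − λI):
  rank(A − (5)·I) = 2, so dim ker(A − (5)·I) = n − 2 = 1

Summary:
  λ = 5: algebraic multiplicity = 3, geometric multiplicity = 1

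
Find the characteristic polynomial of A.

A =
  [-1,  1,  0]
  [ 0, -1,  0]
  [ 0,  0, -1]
x^3 + 3*x^2 + 3*x + 1

Expanding det(x·I − A) (e.g. by cofactor expansion or by noting that A is similar to its Jordan form J, which has the same characteristic polynomial as A) gives
  χ_A(x) = x^3 + 3*x^2 + 3*x + 1
which factors as (x + 1)^3. The eigenvalues (with algebraic multiplicities) are λ = -1 with multiplicity 3.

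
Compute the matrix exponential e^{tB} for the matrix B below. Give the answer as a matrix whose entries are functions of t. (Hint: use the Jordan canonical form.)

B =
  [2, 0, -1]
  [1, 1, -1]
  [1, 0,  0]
e^{tB} =
  [t*exp(t) + exp(t), 0, -t*exp(t)]
  [t*exp(t), exp(t), -t*exp(t)]
  [t*exp(t), 0, -t*exp(t) + exp(t)]

Strategy: write B = P · J · P⁻¹ where J is a Jordan canonical form, so e^{tB} = P · e^{tJ} · P⁻¹, and e^{tJ} can be computed block-by-block.

B has Jordan form
J =
  [1, 1, 0]
  [0, 1, 0]
  [0, 0, 1]
(up to reordering of blocks).

Per-block formulas:
  For a 1×1 block at λ = 1: exp(t · [1]) = [e^(1t)].
  For a 2×2 Jordan block J_2(1): exp(t · J_2(1)) = e^(1t)·(I + t·N), where N is the 2×2 nilpotent shift.

After assembling e^{tJ} and conjugating by P, we get:

e^{tB} =
  [t*exp(t) + exp(t), 0, -t*exp(t)]
  [t*exp(t), exp(t), -t*exp(t)]
  [t*exp(t), 0, -t*exp(t) + exp(t)]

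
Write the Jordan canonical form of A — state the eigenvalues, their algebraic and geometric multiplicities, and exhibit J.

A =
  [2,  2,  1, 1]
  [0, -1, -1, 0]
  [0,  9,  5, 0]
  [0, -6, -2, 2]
J_3(2) ⊕ J_1(2)

The characteristic polynomial is
  det(x·I − A) = x^4 - 8*x^3 + 24*x^2 - 32*x + 16 = (x - 2)^4

Eigenvalues and multiplicities (the geometric multiplicity of λ is n − rank(A − λI), which equals the number of Jordan blocks for λ):
  λ = 2: algebraic multiplicity = 4, geometric multiplicity = 2

Determining the block sizes for each eigenvalue:
  λ = 2: with am = 4 and gm = 2, the partition is not yet determined (e.g. several partitions of 4 into 2 parts exist). Let N = A − (2)·I. Computing rank(N^1) = 2, rank(N^2) = 1, rank(N^3) = 0; the number of blocks of size ≥ j is rank(N^{j−1}) − rank(N^j), giving [2, 1, 1]. So we have 1 block(s) of size 3, 1 block(s) of size 1 → block sizes [3, 1]

Assembling the blocks gives a Jordan form
J =
  [2, 1, 0, 0]
  [0, 2, 1, 0]
  [0, 0, 2, 0]
  [0, 0, 0, 2]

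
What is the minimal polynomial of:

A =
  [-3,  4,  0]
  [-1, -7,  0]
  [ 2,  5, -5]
x^3 + 15*x^2 + 75*x + 125

The characteristic polynomial is χ_A(x) = (x + 5)^3, so the eigenvalues are known. The minimal polynomial is
  m_A(x) = Π_λ (x − λ)^{k_λ}
where k_λ is the size of the *largest* Jordan block for λ (equivalently, the smallest k with (A − λI)^k v = 0 for every generalised eigenvector v of λ).

  λ = -5: largest Jordan block has size 3, contributing (x + 5)^3

So m_A(x) = (x + 5)^3 = x^3 + 15*x^2 + 75*x + 125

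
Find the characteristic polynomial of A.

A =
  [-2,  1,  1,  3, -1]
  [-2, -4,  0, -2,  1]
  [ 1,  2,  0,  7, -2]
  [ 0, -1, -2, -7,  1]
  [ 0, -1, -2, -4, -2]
x^5 + 15*x^4 + 90*x^3 + 270*x^2 + 405*x + 243

Expanding det(x·I − A) (e.g. by cofactor expansion or by noting that A is similar to its Jordan form J, which has the same characteristic polynomial as A) gives
  χ_A(x) = x^5 + 15*x^4 + 90*x^3 + 270*x^2 + 405*x + 243
which factors as (x + 3)^5. The eigenvalues (with algebraic multiplicities) are λ = -3 with multiplicity 5.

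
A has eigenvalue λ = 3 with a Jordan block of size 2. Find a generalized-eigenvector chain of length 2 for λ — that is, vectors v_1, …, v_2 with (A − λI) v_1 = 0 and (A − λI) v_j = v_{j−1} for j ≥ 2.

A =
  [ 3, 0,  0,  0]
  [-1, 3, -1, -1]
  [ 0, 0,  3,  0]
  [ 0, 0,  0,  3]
A Jordan chain for λ = 3 of length 2:
v_1 = (0, -1, 0, 0)ᵀ
v_2 = (1, 0, 0, 0)ᵀ

Let N = A − (3)·I. We want v_2 with N^2 v_2 = 0 but N^1 v_2 ≠ 0; then v_{j-1} := N · v_j for j = 2, …, 2.

Pick v_2 = (1, 0, 0, 0)ᵀ.
Then v_1 = N · v_2 = (0, -1, 0, 0)ᵀ.

Sanity check: (A − (3)·I) v_1 = (0, 0, 0, 0)ᵀ = 0. ✓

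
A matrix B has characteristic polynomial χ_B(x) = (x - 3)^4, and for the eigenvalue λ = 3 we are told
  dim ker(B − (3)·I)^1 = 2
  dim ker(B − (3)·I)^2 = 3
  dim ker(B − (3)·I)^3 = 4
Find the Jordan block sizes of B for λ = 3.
Block sizes for λ = 3: [3, 1]

From the dimensions of kernels of powers, the number of Jordan blocks of size at least j is d_j − d_{j−1} where d_j = dim ker(N^j) (with d_0 = 0). Computing the differences gives [2, 1, 1].
The number of blocks of size exactly k is (#blocks of size ≥ k) − (#blocks of size ≥ k + 1), so the partition is: 1 block(s) of size 1, 1 block(s) of size 3.
In nonincreasing order the block sizes are [3, 1].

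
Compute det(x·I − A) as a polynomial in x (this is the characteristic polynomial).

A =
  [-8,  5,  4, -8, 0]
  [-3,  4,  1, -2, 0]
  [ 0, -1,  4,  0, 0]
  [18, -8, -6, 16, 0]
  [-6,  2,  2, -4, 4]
x^5 - 20*x^4 + 160*x^3 - 640*x^2 + 1280*x - 1024

Expanding det(x·I − A) (e.g. by cofactor expansion or by noting that A is similar to its Jordan form J, which has the same characteristic polynomial as A) gives
  χ_A(x) = x^5 - 20*x^4 + 160*x^3 - 640*x^2 + 1280*x - 1024
which factors as (x - 4)^5. The eigenvalues (with algebraic multiplicities) are λ = 4 with multiplicity 5.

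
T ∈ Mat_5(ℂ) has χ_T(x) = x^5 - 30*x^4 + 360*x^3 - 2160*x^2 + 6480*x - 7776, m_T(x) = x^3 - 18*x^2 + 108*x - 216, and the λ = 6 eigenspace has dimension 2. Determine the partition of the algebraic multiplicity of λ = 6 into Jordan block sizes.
Block sizes for λ = 6: [3, 2]

Step 1 — from the characteristic polynomial, algebraic multiplicity of λ = 6 is 5. From dim ker(T − (6)·I) = 2, there are exactly 2 Jordan blocks for λ = 6.
Step 2 — from the minimal polynomial, the factor (x − 6)^3 tells us the largest block for λ = 6 has size 3.
Step 3 — with total size 5, 2 blocks, and largest block 3, the block sizes (in nonincreasing order) are [3, 2].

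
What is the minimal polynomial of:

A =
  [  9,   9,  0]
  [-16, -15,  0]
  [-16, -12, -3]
x^2 + 6*x + 9

The characteristic polynomial is χ_A(x) = (x + 3)^3, so the eigenvalues are known. The minimal polynomial is
  m_A(x) = Π_λ (x − λ)^{k_λ}
where k_λ is the size of the *largest* Jordan block for λ (equivalently, the smallest k with (A − λI)^k v = 0 for every generalised eigenvector v of λ).

  λ = -3: largest Jordan block has size 2, contributing (x + 3)^2

So m_A(x) = (x + 3)^2 = x^2 + 6*x + 9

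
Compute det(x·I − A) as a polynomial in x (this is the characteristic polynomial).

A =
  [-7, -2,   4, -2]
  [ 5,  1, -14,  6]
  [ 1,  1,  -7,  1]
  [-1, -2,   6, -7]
x^4 + 20*x^3 + 150*x^2 + 500*x + 625

Expanding det(x·I − A) (e.g. by cofactor expansion or by noting that A is similar to its Jordan form J, which has the same characteristic polynomial as A) gives
  χ_A(x) = x^4 + 20*x^3 + 150*x^2 + 500*x + 625
which factors as (x + 5)^4. The eigenvalues (with algebraic multiplicities) are λ = -5 with multiplicity 4.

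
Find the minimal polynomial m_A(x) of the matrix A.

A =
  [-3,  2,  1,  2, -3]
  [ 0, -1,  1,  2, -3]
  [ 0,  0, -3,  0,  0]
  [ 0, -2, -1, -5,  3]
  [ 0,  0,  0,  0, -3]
x^2 + 6*x + 9

The characteristic polynomial is χ_A(x) = (x + 3)^5, so the eigenvalues are known. The minimal polynomial is
  m_A(x) = Π_λ (x − λ)^{k_λ}
where k_λ is the size of the *largest* Jordan block for λ (equivalently, the smallest k with (A − λI)^k v = 0 for every generalised eigenvector v of λ).

  λ = -3: largest Jordan block has size 2, contributing (x + 3)^2

So m_A(x) = (x + 3)^2 = x^2 + 6*x + 9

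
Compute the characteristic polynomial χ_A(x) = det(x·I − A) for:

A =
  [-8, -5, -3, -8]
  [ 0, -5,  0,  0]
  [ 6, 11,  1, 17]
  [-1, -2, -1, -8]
x^4 + 20*x^3 + 150*x^2 + 500*x + 625

Expanding det(x·I − A) (e.g. by cofactor expansion or by noting that A is similar to its Jordan form J, which has the same characteristic polynomial as A) gives
  χ_A(x) = x^4 + 20*x^3 + 150*x^2 + 500*x + 625
which factors as (x + 5)^4. The eigenvalues (with algebraic multiplicities) are λ = -5 with multiplicity 4.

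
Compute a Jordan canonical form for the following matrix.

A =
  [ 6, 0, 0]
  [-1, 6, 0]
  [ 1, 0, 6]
J_2(6) ⊕ J_1(6)

The characteristic polynomial is
  det(x·I − A) = x^3 - 18*x^2 + 108*x - 216 = (x - 6)^3

Eigenvalues and multiplicities (the geometric multiplicity of λ is n − rank(A − λI), which equals the number of Jordan blocks for λ):
  λ = 6: algebraic multiplicity = 3, geometric multiplicity = 2

Determining the block sizes for each eigenvalue:
  λ = 6: 2 blocks summing to 3 forces exactly one block of size 2 and the rest size 1 → block sizes [2, 1]

Assembling the blocks gives a Jordan form
J =
  [6, 1, 0]
  [0, 6, 0]
  [0, 0, 6]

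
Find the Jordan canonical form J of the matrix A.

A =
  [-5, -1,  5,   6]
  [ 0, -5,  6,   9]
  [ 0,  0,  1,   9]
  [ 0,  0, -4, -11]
J_2(-5) ⊕ J_2(-5)

The characteristic polynomial is
  det(x·I − A) = x^4 + 20*x^3 + 150*x^2 + 500*x + 625 = (x + 5)^4

Eigenvalues and multiplicities (the geometric multiplicity of λ is n − rank(A − λI), which equals the number of Jordan blocks for λ):
  λ = -5: algebraic multiplicity = 4, geometric multiplicity = 2

Determining the block sizes for each eigenvalue:
  λ = -5: with am = 4 and gm = 2, the partition is not yet determined (e.g. several partitions of 4 into 2 parts exist). Let N = A − (-5)·I. Computing rank(N^1) = 2, rank(N^2) = 0; the number of blocks of size ≥ j is rank(N^{j−1}) − rank(N^j), giving [2, 2]. So we have 2 block(s) of size 2 → block sizes [2, 2]

Assembling the blocks gives a Jordan form
J =
  [-5,  1,  0,  0]
  [ 0, -5,  0,  0]
  [ 0,  0, -5,  1]
  [ 0,  0,  0, -5]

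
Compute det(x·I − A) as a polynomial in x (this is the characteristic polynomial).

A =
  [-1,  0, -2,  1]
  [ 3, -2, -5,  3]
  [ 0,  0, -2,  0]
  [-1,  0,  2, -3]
x^4 + 8*x^3 + 24*x^2 + 32*x + 16

Expanding det(x·I − A) (e.g. by cofactor expansion or by noting that A is similar to its Jordan form J, which has the same characteristic polynomial as A) gives
  χ_A(x) = x^4 + 8*x^3 + 24*x^2 + 32*x + 16
which factors as (x + 2)^4. The eigenvalues (with algebraic multiplicities) are λ = -2 with multiplicity 4.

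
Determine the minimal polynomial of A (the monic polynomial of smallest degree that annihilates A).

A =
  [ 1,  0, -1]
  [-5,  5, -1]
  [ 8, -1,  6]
x^3 - 12*x^2 + 48*x - 64

The characteristic polynomial is χ_A(x) = (x - 4)^3, so the eigenvalues are known. The minimal polynomial is
  m_A(x) = Π_λ (x − λ)^{k_λ}
where k_λ is the size of the *largest* Jordan block for λ (equivalently, the smallest k with (A − λI)^k v = 0 for every generalised eigenvector v of λ).

  λ = 4: largest Jordan block has size 3, contributing (x − 4)^3

So m_A(x) = (x - 4)^3 = x^3 - 12*x^2 + 48*x - 64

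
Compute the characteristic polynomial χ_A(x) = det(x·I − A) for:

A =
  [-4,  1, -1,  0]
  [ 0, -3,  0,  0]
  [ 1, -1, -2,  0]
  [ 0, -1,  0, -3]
x^4 + 12*x^3 + 54*x^2 + 108*x + 81

Expanding det(x·I − A) (e.g. by cofactor expansion or by noting that A is similar to its Jordan form J, which has the same characteristic polynomial as A) gives
  χ_A(x) = x^4 + 12*x^3 + 54*x^2 + 108*x + 81
which factors as (x + 3)^4. The eigenvalues (with algebraic multiplicities) are λ = -3 with multiplicity 4.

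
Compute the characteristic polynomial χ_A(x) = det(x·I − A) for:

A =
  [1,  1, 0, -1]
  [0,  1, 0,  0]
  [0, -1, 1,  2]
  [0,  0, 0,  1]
x^4 - 4*x^3 + 6*x^2 - 4*x + 1

Expanding det(x·I − A) (e.g. by cofactor expansion or by noting that A is similar to its Jordan form J, which has the same characteristic polynomial as A) gives
  χ_A(x) = x^4 - 4*x^3 + 6*x^2 - 4*x + 1
which factors as (x - 1)^4. The eigenvalues (with algebraic multiplicities) are λ = 1 with multiplicity 4.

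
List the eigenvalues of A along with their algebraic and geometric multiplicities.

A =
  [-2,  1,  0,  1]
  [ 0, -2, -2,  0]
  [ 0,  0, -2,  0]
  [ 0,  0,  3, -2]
λ = -2: alg = 4, geom = 2

Step 1 — factor the characteristic polynomial to read off the algebraic multiplicities:
  χ_A(x) = (x + 2)^4

Step 2 — compute geometric multiplicities via the rank-nullity identity g(λ) = n − rank(A − λI):
  rank(A − (-2)·I) = 2, so dim ker(A − (-2)·I) = n − 2 = 2

Summary:
  λ = -2: algebraic multiplicity = 4, geometric multiplicity = 2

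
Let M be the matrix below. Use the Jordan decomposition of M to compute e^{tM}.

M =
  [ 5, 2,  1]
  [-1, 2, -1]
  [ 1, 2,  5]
e^{tM} =
  [t*exp(4*t) + exp(4*t), 2*t*exp(4*t), t*exp(4*t)]
  [-t*exp(4*t), -2*t*exp(4*t) + exp(4*t), -t*exp(4*t)]
  [t*exp(4*t), 2*t*exp(4*t), t*exp(4*t) + exp(4*t)]

Strategy: write M = P · J · P⁻¹ where J is a Jordan canonical form, so e^{tM} = P · e^{tJ} · P⁻¹, and e^{tJ} can be computed block-by-block.

M has Jordan form
J =
  [4, 1, 0]
  [0, 4, 0]
  [0, 0, 4]
(up to reordering of blocks).

Per-block formulas:
  For a 2×2 Jordan block J_2(4): exp(t · J_2(4)) = e^(4t)·(I + t·N), where N is the 2×2 nilpotent shift.
  For a 1×1 block at λ = 4: exp(t · [4]) = [e^(4t)].

After assembling e^{tJ} and conjugating by P, we get:

e^{tM} =
  [t*exp(4*t) + exp(4*t), 2*t*exp(4*t), t*exp(4*t)]
  [-t*exp(4*t), -2*t*exp(4*t) + exp(4*t), -t*exp(4*t)]
  [t*exp(4*t), 2*t*exp(4*t), t*exp(4*t) + exp(4*t)]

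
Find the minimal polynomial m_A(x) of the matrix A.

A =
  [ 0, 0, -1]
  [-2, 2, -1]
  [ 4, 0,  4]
x^2 - 4*x + 4

The characteristic polynomial is χ_A(x) = (x - 2)^3, so the eigenvalues are known. The minimal polynomial is
  m_A(x) = Π_λ (x − λ)^{k_λ}
where k_λ is the size of the *largest* Jordan block for λ (equivalently, the smallest k with (A − λI)^k v = 0 for every generalised eigenvector v of λ).

  λ = 2: largest Jordan block has size 2, contributing (x − 2)^2

So m_A(x) = (x - 2)^2 = x^2 - 4*x + 4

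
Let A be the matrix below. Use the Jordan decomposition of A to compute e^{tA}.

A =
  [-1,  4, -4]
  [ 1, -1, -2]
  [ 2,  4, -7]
e^{tA} =
  [2*t*exp(-3*t) + exp(-3*t), 4*t*exp(-3*t), -4*t*exp(-3*t)]
  [t*exp(-3*t), 2*t*exp(-3*t) + exp(-3*t), -2*t*exp(-3*t)]
  [2*t*exp(-3*t), 4*t*exp(-3*t), -4*t*exp(-3*t) + exp(-3*t)]

Strategy: write A = P · J · P⁻¹ where J is a Jordan canonical form, so e^{tA} = P · e^{tJ} · P⁻¹, and e^{tJ} can be computed block-by-block.

A has Jordan form
J =
  [-3,  1,  0]
  [ 0, -3,  0]
  [ 0,  0, -3]
(up to reordering of blocks).

Per-block formulas:
  For a 2×2 Jordan block J_2(-3): exp(t · J_2(-3)) = e^(-3t)·(I + t·N), where N is the 2×2 nilpotent shift.
  For a 1×1 block at λ = -3: exp(t · [-3]) = [e^(-3t)].

After assembling e^{tJ} and conjugating by P, we get:

e^{tA} =
  [2*t*exp(-3*t) + exp(-3*t), 4*t*exp(-3*t), -4*t*exp(-3*t)]
  [t*exp(-3*t), 2*t*exp(-3*t) + exp(-3*t), -2*t*exp(-3*t)]
  [2*t*exp(-3*t), 4*t*exp(-3*t), -4*t*exp(-3*t) + exp(-3*t)]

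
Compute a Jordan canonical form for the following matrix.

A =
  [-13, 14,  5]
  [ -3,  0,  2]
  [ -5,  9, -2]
J_3(-5)

The characteristic polynomial is
  det(x·I − A) = x^3 + 15*x^2 + 75*x + 125 = (x + 5)^3

Eigenvalues and multiplicities (the geometric multiplicity of λ is n − rank(A − λI), which equals the number of Jordan blocks for λ):
  λ = -5: algebraic multiplicity = 3, geometric multiplicity = 1

Determining the block sizes for each eigenvalue:
  λ = -5: one block (gm = 1), so the single block has size am = 3 → block sizes [3]

Assembling the blocks gives a Jordan form
J =
  [-5,  1,  0]
  [ 0, -5,  1]
  [ 0,  0, -5]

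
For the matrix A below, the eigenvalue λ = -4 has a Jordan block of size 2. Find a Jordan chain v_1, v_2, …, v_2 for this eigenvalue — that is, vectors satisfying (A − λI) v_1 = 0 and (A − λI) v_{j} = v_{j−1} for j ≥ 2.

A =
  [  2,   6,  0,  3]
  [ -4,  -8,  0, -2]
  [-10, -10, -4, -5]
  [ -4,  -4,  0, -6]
A Jordan chain for λ = -4 of length 2:
v_1 = (6, -4, -10, -4)ᵀ
v_2 = (1, 0, 0, 0)ᵀ

Let N = A − (-4)·I. We want v_2 with N^2 v_2 = 0 but N^1 v_2 ≠ 0; then v_{j-1} := N · v_j for j = 2, …, 2.

Pick v_2 = (1, 0, 0, 0)ᵀ.
Then v_1 = N · v_2 = (6, -4, -10, -4)ᵀ.

Sanity check: (A − (-4)·I) v_1 = (0, 0, 0, 0)ᵀ = 0. ✓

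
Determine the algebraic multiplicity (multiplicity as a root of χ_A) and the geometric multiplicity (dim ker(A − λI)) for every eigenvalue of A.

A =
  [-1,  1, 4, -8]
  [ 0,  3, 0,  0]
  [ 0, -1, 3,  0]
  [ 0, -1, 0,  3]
λ = -1: alg = 1, geom = 1; λ = 3: alg = 3, geom = 2

Step 1 — factor the characteristic polynomial to read off the algebraic multiplicities:
  χ_A(x) = (x - 3)^3*(x + 1)

Step 2 — compute geometric multiplicities via the rank-nullity identity g(λ) = n − rank(A − λI):
  rank(A − (-1)·I) = 3, so dim ker(A − (-1)·I) = n − 3 = 1
  rank(A − (3)·I) = 2, so dim ker(A − (3)·I) = n − 2 = 2

Summary:
  λ = -1: algebraic multiplicity = 1, geometric multiplicity = 1
  λ = 3: algebraic multiplicity = 3, geometric multiplicity = 2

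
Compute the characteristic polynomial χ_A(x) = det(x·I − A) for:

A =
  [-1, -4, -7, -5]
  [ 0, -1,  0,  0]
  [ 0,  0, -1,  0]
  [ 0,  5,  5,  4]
x^4 - x^3 - 9*x^2 - 11*x - 4

Expanding det(x·I − A) (e.g. by cofactor expansion or by noting that A is similar to its Jordan form J, which has the same characteristic polynomial as A) gives
  χ_A(x) = x^4 - x^3 - 9*x^2 - 11*x - 4
which factors as (x - 4)*(x + 1)^3. The eigenvalues (with algebraic multiplicities) are λ = -1 with multiplicity 3, λ = 4 with multiplicity 1.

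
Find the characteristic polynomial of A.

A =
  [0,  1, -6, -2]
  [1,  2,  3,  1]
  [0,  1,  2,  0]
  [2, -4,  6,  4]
x^4 - 8*x^3 + 24*x^2 - 32*x + 16

Expanding det(x·I − A) (e.g. by cofactor expansion or by noting that A is similar to its Jordan form J, which has the same characteristic polynomial as A) gives
  χ_A(x) = x^4 - 8*x^3 + 24*x^2 - 32*x + 16
which factors as (x - 2)^4. The eigenvalues (with algebraic multiplicities) are λ = 2 with multiplicity 4.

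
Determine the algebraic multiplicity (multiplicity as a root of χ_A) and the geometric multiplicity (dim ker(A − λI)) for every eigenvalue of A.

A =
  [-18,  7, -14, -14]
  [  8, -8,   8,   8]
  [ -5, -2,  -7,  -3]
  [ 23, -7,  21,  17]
λ = -4: alg = 4, geom = 2

Step 1 — factor the characteristic polynomial to read off the algebraic multiplicities:
  χ_A(x) = (x + 4)^4

Step 2 — compute geometric multiplicities via the rank-nullity identity g(λ) = n − rank(A − λI):
  rank(A − (-4)·I) = 2, so dim ker(A − (-4)·I) = n − 2 = 2

Summary:
  λ = -4: algebraic multiplicity = 4, geometric multiplicity = 2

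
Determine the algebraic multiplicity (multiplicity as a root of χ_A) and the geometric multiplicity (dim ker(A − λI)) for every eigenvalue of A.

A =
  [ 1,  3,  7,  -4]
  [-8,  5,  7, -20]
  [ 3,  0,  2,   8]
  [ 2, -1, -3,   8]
λ = 4: alg = 4, geom = 2

Step 1 — factor the characteristic polynomial to read off the algebraic multiplicities:
  χ_A(x) = (x - 4)^4

Step 2 — compute geometric multiplicities via the rank-nullity identity g(λ) = n − rank(A − λI):
  rank(A − (4)·I) = 2, so dim ker(A − (4)·I) = n − 2 = 2

Summary:
  λ = 4: algebraic multiplicity = 4, geometric multiplicity = 2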